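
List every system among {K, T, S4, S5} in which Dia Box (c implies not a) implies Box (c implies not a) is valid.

S5

S4-tableau for the negation not (Dia Box (c implies not a) implies Box (c implies not a)):
1. not (Dia Box (c implies not a) implies Box (c implies not a)), 0
2. Dia Box (c implies not a), 0
3. not Box (c implies not a), 0
4. Box (c implies not a), 1
5. c implies not a, 1
6. not a, 1
7. not (c implies not a), 2
8. c, 2
9. a, 2
Accessibility: 0R0, 0R1, 0R2, 1R1, 2R2
Complete open branch: countermodel on an S4-frame, so not valid in S4, nor in K, T (the same frame is also a K-frame and a T-frame).
S5-tableau for the negation not (Dia Box (c implies not a) implies Box (c implies not a)):
1. not (Dia Box (c implies not a) implies Box (c implies not a)), 0
2. Dia Box (c implies not a), 0
3. not Box (c implies not a), 0
4. Box (c implies not a), 1
5. c implies not a, 0
6. c implies not a, 1
7. not a, 0
8. not a, 1
9. not (c implies not a), 2
10. c, 2
11. a, 2
12. c implies not a, 2
13. not a, 2
Accessibility: 0R0, 0R1, 0R2, 1R0, 1R1, 1R2, 2R0, 2R1, 2R2
Branch closes: a and not a both at 2.
Every branch closes (one shown): valid in S5.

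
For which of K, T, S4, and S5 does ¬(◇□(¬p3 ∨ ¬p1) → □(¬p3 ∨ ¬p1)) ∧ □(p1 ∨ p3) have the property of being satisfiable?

S5-tableau for the formula:
1. ¬(◇□(¬p3 ∨ ¬p1) → □(¬p3 ∨ ¬p1)) ∧ □(p1 ∨ p3), u
2. ¬(◇□(¬p3 ∨ ¬p1) → □(¬p3 ∨ ¬p1)), u   [∧-rule on 1]
3. □(p1 ∨ p3), u   [∧-rule on 1]
4. ◇□(¬p3 ∨ ¬p1), u   [¬→-rule on 2]
5. ¬□(¬p3 ∨ ¬p1), u   [¬→-rule on 2]
6. p1 ∨ p3, u   [□-rule on 3 via uRu]
7. p3, u   [∨-rule on 6 (branches; this branch)]
8. □(¬p3 ∨ ¬p1), v   [◇-rule on 4: fresh world v, uRv]
9. p1 ∨ p3, v   [□-rule on 3 via uRv]
10. ¬p3 ∨ ¬p1, u   [□-rule on 8 via vRu]
11. ¬p3 ∨ ¬p1, v   [□-rule on 8 via vRv]
12. p3, v   [∨-rule on 9 (branches; this branch)]
13. ¬p1, u   [∨-rule on 10 (branches; this branch)]
14. ¬p1, v   [∨-rule on 11 (branches; this branch)]
15. ¬(¬p3 ∨ ¬p1), w   [¬□-rule on 5: fresh world w, uRw]
16. p3, w   [¬∨-rule on 15]
17. p1, w   [¬∨-rule on 15]
18. p1 ∨ p3, w   [□-rule on 3 via uRw]
19. ¬p3 ∨ ¬p1, w   [□-rule on 8 via vRw]
20. ¬p1, w   [∨-rule on 19 (branches; this branch)]
Accessibility: uRu, uRv, uRw, vRu, vRv, vRw, wRu, wRv, wRw
Branch closes: p1 and ¬p1 both at w.
Every branch closes (one shown): unsatisfiable in S5.
S4-tableau for the formula:
1. ¬(◇□(¬p3 ∨ ¬p1) → □(¬p3 ∨ ¬p1)) ∧ □(p1 ∨ p3), u
2. ¬(◇□(¬p3 ∨ ¬p1) → □(¬p3 ∨ ¬p1)), u   [∧-rule on 1]
3. □(p1 ∨ p3), u   [∧-rule on 1]
4. ◇□(¬p3 ∨ ¬p1), u   [¬→-rule on 2]
5. ¬□(¬p3 ∨ ¬p1), u   [¬→-rule on 2]
6. p1 ∨ p3, u   [□-rule on 3 via uRu]
7. p3, u   [∨-rule on 6 (branches; this branch)]
8. □(¬p3 ∨ ¬p1), v   [◇-rule on 4: fresh world v, uRv]
9. p1 ∨ p3, v   [□-rule on 3 via uRv]
10. ¬p3 ∨ ¬p1, v   [□-rule on 8 via vRv]
11. p3, v   [∨-rule on 9 (branches; this branch)]
12. ¬p1, v   [∨-rule on 10 (branches; this branch)]
13. ¬(¬p3 ∨ ¬p1), w   [¬□-rule on 5: fresh world w, uRw]
14. p3, w   [¬∨-rule on 13]
15. p1, w   [¬∨-rule on 13]
16. p1 ∨ p3, w   [□-rule on 3 via uRw]
Accessibility: uRu, uRv, uRw, vRv, wRw
Complete open branch: satisfiable in S4, hence also in K, T (this S4-model is also a K-model and a T-model).

K, T, S4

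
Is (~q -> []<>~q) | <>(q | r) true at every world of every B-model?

Tableau for the negation ~((~q -> []<>~q) | <>(q | r)):
1. ~((~q -> []<>~q) | <>(q | r)), 0
2. ~(~q -> []<>~q), 0
3. ~<>(q | r), 0
4. ~q, 0
5. ~[]<>~q, 0
6. ~(q | r), 0
7. ~r, 0
8. ~<>~q, 1
9. ~(q | r), 1
10. ~q, 1
11. ~r, 1
12. q, 0
Accessibility: 0R0, 0R1, 1R0, 1R1
Branch closes: q and ~q both at 0.
All branches of the negation close; one closing branch shown above.

Valid in B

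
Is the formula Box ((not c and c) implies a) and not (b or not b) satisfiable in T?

Unsatisfiable

1. Box ((not c and c) implies a) and not (b or not b), u
2. Box ((not c and c) implies a), u
3. not (b or not b), u
4. not b, u
5. b, u
Accessibility: uRu
Branch closes: b and not b both at u.
(One branch shown.) All branches close.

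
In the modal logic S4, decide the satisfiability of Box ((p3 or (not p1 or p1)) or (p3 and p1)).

1. Box ((p3 or (not p1 or p1)) or (p3 and p1)), u
2. (p3 or (not p1 or p1)) or (p3 and p1), u
3. p3 and p1, u
4. p3, u
5. p1, u
Accessibility: uRu

Satisfiable (open branch found)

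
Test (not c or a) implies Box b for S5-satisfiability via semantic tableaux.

Satisfiable

1. (not c or a) implies Box b, u
2. Box b, u
3. b, u
Accessibility: uRu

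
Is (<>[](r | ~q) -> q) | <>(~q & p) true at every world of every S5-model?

Tableau for the negation ~((<>[](r | ~q) -> q) | <>(~q & p)):
1. ~((<>[](r | ~q) -> q) | <>(~q & p)), u
2. ~(<>[](r | ~q) -> q), u   [~|-rule on 1]
3. ~<>(~q & p), u   [~|-rule on 1]
4. <>[](r | ~q), u   [~->-rule on 2]
5. ~q, u   [~->-rule on 2]
6. ~(~q & p), u   [~<>-rule on 3 via uRu]
7. ~p, u   [~&-rule on 6 (branches; this branch)]
8. [](r | ~q), v   [<>-rule on 4: fresh world v, uRv]
9. ~(~q & p), v   [~<>-rule on 3 via uRv]
10. r | ~q, u   [[]-rule on 8 via vRu]
11. r | ~q, v   [[]-rule on 8 via vRv]
12. ~p, v   [~&-rule on 9 (branches; this branch)]
13. ~q, v   [|-rule on 11 (branches; this branch)]
Accessibility: uRu, uRv, vRu, vRv
The negation has an open branch (countermodel exists).

No, not valid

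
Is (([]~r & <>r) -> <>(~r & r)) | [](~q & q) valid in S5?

Tableau for the negation ~((([]~r & <>r) -> <>(~r & r)) | [](~q & q)):
1. ~((([]~r & <>r) -> <>(~r & r)) | [](~q & q)), 0
2. ~(([]~r & <>r) -> <>(~r & r)), 0   [~|-rule on 1]
3. ~[](~q & q), 0   [~|-rule on 1]
4. []~r & <>r, 0   [~->-rule on 2]
5. ~<>(~r & r), 0   [~->-rule on 2]
6. []~r, 0   [&-rule on 4]
7. <>r, 0   [&-rule on 4]
8. ~(~r & r), 0   [~<>-rule on 5 via 0R0]
9. ~r, 0   [[]-rule on 6 via 0R0]
10. ~(~q & q), 1   [~[]-rule on 3: fresh world 1, 0R1]
11. ~(~r & r), 1   [~<>-rule on 5 via 0R1]
12. ~r, 1   [[]-rule on 6 via 0R1]
13. ~q, 1   [~&-rule on 10 (branches; this branch)]
14. r, 2   [<>-rule on 7: fresh world 2, 0R2]
15. ~(~r & r), 2   [~<>-rule on 5 via 0R2]
16. ~r, 2   [[]-rule on 6 via 0R2]
Accessibility: 0R0, 0R1, 0R2, 1R0, 1R1, 1R2, 2R0, 2R1, 2R2
Branch closes: r and ~r both at 2.
Every branch of the negation's tableau closes; the branch above is one of them.

Valid in S5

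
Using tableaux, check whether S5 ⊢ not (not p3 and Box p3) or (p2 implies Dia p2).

Valid in S5

Tableau for the negation not (not (not p3 and Box p3) or (p2 implies Dia p2)):
1. not (not (not p3 and Box p3) or (p2 implies Dia p2)), 0
2. not p3 and Box p3, 0
3. not (p2 implies Dia p2), 0
4. not p3, 0
5. Box p3, 0
6. p2, 0
7. not Dia p2, 0
8. p3, 0
Accessibility: 0R0
Branch closes: p3 and not p3 both at 0.
All branches of the negation close; one closing branch shown above.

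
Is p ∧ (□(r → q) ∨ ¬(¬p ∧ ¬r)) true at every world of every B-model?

No, not valid

Tableau for the negation ¬(p ∧ (□(r → q) ∨ ¬(¬p ∧ ¬r))):
1. ¬(p ∧ (□(r → q) ∨ ¬(¬p ∧ ¬r))), w0
2. ¬(□(r → q) ∨ ¬(¬p ∧ ¬r)), w0
3. ¬□(r → q), w0
4. ¬p ∧ ¬r, w0
5. ¬p, w0
6. ¬r, w0
7. ¬(r → q), w1
8. r, w1
9. ¬q, w1
Accessibility: w0Rw0, w0Rw1, w1Rw0, w1Rw1
The negation has an open branch (countermodel exists).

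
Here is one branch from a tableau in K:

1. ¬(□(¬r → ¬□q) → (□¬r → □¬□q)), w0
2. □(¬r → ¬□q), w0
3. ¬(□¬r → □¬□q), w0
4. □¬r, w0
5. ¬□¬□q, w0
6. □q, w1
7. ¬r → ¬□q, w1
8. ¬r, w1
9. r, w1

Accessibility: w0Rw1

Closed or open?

Yes, closed

Both r and ¬r appear at w1.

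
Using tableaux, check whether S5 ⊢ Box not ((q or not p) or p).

Not valid

Tableau for the negation not Box not ((q or not p) or p):
1. not Box not ((q or not p) or p), u
2. (q or not p) or p, v   [neg-Box-rule on 1: fresh world v, uRv]
3. p, v   [or-rule on 2 (branches; this branch)]
Accessibility: uRu, uRv, vRu, vRv
The negation has an open branch (countermodel exists).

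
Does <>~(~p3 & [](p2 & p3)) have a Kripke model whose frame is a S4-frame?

Satisfiable (open branch found)

1. <>~(~p3 & [](p2 & p3)), 0
2. ~(~p3 & [](p2 & p3)), 1
3. ~[](p2 & p3), 1
4. ~(p2 & p3), 2
5. ~p3, 2
Accessibility: 0R0, 0R1, 0R2, 1R1, 1R2, 2R2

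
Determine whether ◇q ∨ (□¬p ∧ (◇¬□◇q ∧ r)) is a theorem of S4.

Invalid (countermodel exists)

Tableau for the negation ¬(◇q ∨ (□¬p ∧ (◇¬□◇q ∧ r))):
1. ¬(◇q ∨ (□¬p ∧ (◇¬□◇q ∧ r))), 0
2. ¬◇q, 0
3. ¬(□¬p ∧ (◇¬□◇q ∧ r)), 0
4. ¬q, 0
5. ¬(◇¬□◇q ∧ r), 0
6. ¬r, 0
Accessibility: 0R0
The negation has an open branch (countermodel exists).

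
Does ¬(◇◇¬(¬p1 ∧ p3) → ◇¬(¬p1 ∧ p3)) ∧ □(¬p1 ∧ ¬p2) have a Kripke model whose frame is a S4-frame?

1. ¬(◇◇¬(¬p1 ∧ p3) → ◇¬(¬p1 ∧ p3)) ∧ □(¬p1 ∧ ¬p2), u
2. ¬(◇◇¬(¬p1 ∧ p3) → ◇¬(¬p1 ∧ p3)), u
3. □(¬p1 ∧ ¬p2), u
4. ◇◇¬(¬p1 ∧ p3), u
5. ¬◇¬(¬p1 ∧ p3), u
6. ¬p1 ∧ ¬p2, u
7. ¬p1, u
8. ¬p2, u
9. ¬p1 ∧ p3, u
10. p3, u
11. ◇¬(¬p1 ∧ p3), v
12. ¬p1 ∧ ¬p2, v
13. ¬p1, v
14. ¬p2, v
15. ¬p1 ∧ p3, v
16. p3, v
17. ¬(¬p1 ∧ p3), w
18. ¬p1 ∧ ¬p2, w
19. ¬p1, w
20. ¬p2, w
21. ¬p1 ∧ p3, w
22. p3, w
23. ¬p3, w
Accessibility: uRu, uRv, uRw, vRv, vRw, wRw
Branch closes: p3 and ¬p3 both at w.
Every branch closes; the branch above is one of them.

No, unsatisfiable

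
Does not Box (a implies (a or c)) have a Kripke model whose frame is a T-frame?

1. not Box (a implies (a or c)), u
2. not (a implies (a or c)), v
3. a, v
4. not (a or c), v
5. not a, v
6. not c, v
Accessibility: uRu, uRv, vRv
Branch closes: a and not a both at v.
(One branch shown.) All branches close.

No, unsatisfiable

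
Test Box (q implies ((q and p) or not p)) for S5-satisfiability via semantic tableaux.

1. Box (q implies ((q and p) or not p)), u
2. q implies ((q and p) or not p), u
3. (q and p) or not p, u
4. not p, u
Accessibility: uRu

Satisfiable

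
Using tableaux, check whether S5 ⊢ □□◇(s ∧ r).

Invalid (countermodel exists)

Tableau for the negation ¬□□◇(s ∧ r):
1. ¬□□◇(s ∧ r), 0
2. ¬□◇(s ∧ r), 1
3. ¬◇(s ∧ r), 2
4. ¬(s ∧ r), 0
5. ¬(s ∧ r), 1
6. ¬(s ∧ r), 2
7. ¬r, 0
8. ¬r, 1
9. ¬r, 2
Accessibility: 0R0, 0R1, 0R2, 1R0, 1R1, 1R2, 2R0, 2R1, 2R2
The negation has an open branch (countermodel exists).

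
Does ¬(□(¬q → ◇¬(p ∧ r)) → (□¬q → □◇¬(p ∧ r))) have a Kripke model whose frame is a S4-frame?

Unsatisfiable (every branch closes)

1. ¬(□(¬q → ◇¬(p ∧ r)) → (□¬q → □◇¬(p ∧ r))), 0
2. □(¬q → ◇¬(p ∧ r)), 0   [¬→-rule on 1]
3. ¬(□¬q → □◇¬(p ∧ r)), 0   [¬→-rule on 1]
4. □¬q, 0   [¬→-rule on 3]
5. ¬□◇¬(p ∧ r), 0   [¬→-rule on 3]
6. ¬q → ◇¬(p ∧ r), 0   [□-rule on 2 via 0R0]
7. ¬q, 0   [□-rule on 4 via 0R0]
8. ◇¬(p ∧ r), 0   [→-rule on 6 (branches; this branch)]
9. ¬◇¬(p ∧ r), 1   [¬□-rule on 5: fresh world 1, 0R1]
10. ¬q → ◇¬(p ∧ r), 1   [□-rule on 2 via 0R1]
11. ¬q, 1   [□-rule on 4 via 0R1]
12. p ∧ r, 1   [¬◇-rule on 9 via 1R1]
13. p, 1   [∧-rule on 12]
14. r, 1   [∧-rule on 12]
15. ◇¬(p ∧ r), 1   [→-rule on 10 (branches; this branch)]
16. ¬(p ∧ r), 2   [◇-rule on 8: fresh world 2, 0R2]
17. ¬q → ◇¬(p ∧ r), 2   [□-rule on 2 via 0R2]
18. ¬q, 2   [□-rule on 4 via 0R2]
19. ¬r, 2   [¬∧-rule on 16 (branches; this branch)]
20. ◇¬(p ∧ r), 2   [→-rule on 17 (branches; this branch)]
21. ¬(p ∧ r), 3   [◇-rule on 15: fresh world 3, 1R3]
22. ¬q → ◇¬(p ∧ r), 3   [□-rule on 2 via 0R3]
23. ¬q, 3   [□-rule on 4 via 0R3]
24. p ∧ r, 3   [¬◇-rule on 9 via 1R3]
25. p, 3   [∧-rule on 24]
26. r, 3   [∧-rule on 24]
27. ¬r, 3   [¬∧-rule on 21 (branches; this branch)]
Accessibility: 0R0, 0R1, 0R2, 0R3, 1R1, 1R3, 2R2, 3R3
Branch closes: r and ¬r both at 3.
Every branch closes; the branch above is one of them.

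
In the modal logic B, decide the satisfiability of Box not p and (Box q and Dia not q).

1. Box not p and (Box q and Dia not q), w0
2. Box not p, w0
3. Box q and Dia not q, w0
4. Box q, w0
5. Dia not q, w0
6. not p, w0
7. q, w0
8. not q, w1
9. not p, w1
10. q, w1
Accessibility: w0Rw0, w0Rw1, w1Rw0, w1Rw1
Branch closes: q and not q both at w1.
All branches of the tableau close; one closing branch shown above.

Unsatisfiable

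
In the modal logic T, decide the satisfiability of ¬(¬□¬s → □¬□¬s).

Satisfiable (open branch found)

1. ¬(¬□¬s → □¬□¬s), u
2. ¬□¬s, u
3. ¬□¬□¬s, u
4. s, v
5. □¬s, w
6. ¬s, w
Accessibility: uRu, uRv, uRw, vRv, wRw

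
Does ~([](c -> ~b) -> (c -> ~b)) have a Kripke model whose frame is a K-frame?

1. ~([](c -> ~b) -> (c -> ~b)), u
2. [](c -> ~b), u   [~->-rule on 1]
3. ~(c -> ~b), u   [~->-rule on 1]
4. c, u   [~->-rule on 3]
5. b, u   [~->-rule on 3]

Yes, satisfiable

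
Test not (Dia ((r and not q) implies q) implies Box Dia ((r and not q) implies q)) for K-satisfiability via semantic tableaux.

1. not (Dia ((r and not q) implies q) implies Box Dia ((r and not q) implies q)), w0
2. Dia ((r and not q) implies q), w0
3. not Box Dia ((r and not q) implies q), w0
4. (r and not q) implies q, w1
5. q, w1
6. not Dia ((r and not q) implies q), w2
Accessibility: w0Rw1, w0Rw2

Yes, satisfiable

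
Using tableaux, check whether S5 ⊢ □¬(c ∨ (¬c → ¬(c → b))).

Tableau for the negation ¬□¬(c ∨ (¬c → ¬(c → b))):
1. ¬□¬(c ∨ (¬c → ¬(c → b))), u
2. c ∨ (¬c → ¬(c → b)), v
3. ¬c → ¬(c → b), v
4. ¬(c → b), v
5. c, v
6. ¬b, v
Accessibility: uRu, uRv, vRu, vRv
The negation has an open branch (countermodel exists).

Invalid (countermodel exists)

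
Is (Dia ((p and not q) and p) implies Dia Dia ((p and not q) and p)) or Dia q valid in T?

Tableau for the negation not ((Dia ((p and not q) and p) implies Dia Dia ((p and not q) and p)) or Dia q):
1. not ((Dia ((p and not q) and p) implies Dia Dia ((p and not q) and p)) or Dia q), w0
2. not (Dia ((p and not q) and p) implies Dia Dia ((p and not q) and p)), w0
3. not Dia q, w0
4. Dia ((p and not q) and p), w0
5. not Dia Dia ((p and not q) and p), w0
6. not q, w0
7. not Dia ((p and not q) and p), w0
8. not ((p and not q) and p), w0
9. not (p and not q), w0
10. not p, w0
11. (p and not q) and p, w1
12. p and not q, w1
13. p, w1
14. not q, w1
15. not Dia ((p and not q) and p), w1
16. not ((p and not q) and p), w1
17. not (p and not q), w1
18. q, w1
Accessibility: w0Rw0, w0Rw1, w1Rw1
Branch closes: q and not q both at w1.
All branches of the negation close; one closing branch shown above.

Valid in T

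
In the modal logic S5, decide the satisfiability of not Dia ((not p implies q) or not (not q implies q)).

Unsatisfiable (every branch closes)

1. not Dia ((not p implies q) or not (not q implies q)), w0
2. not ((not p implies q) or not (not q implies q)), w0   [neg-Dia-rule on 1 via w0Rw0]
3. not (not p implies q), w0   [neg-or-rule on 2]
4. not q implies q, w0   [neg-or-rule on 2]
5. not p, w0   [neg-implies-rule on 3]
6. not q, w0   [neg-implies-rule on 3]
7. q, w0   [implies-rule on 4 (branches; this branch)]
Accessibility: w0Rw0
Branch closes: q and not q both at w0.
All branches of the tableau close; one closing branch shown above.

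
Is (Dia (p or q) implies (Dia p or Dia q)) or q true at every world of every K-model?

Tableau for the negation not ((Dia (p or q) implies (Dia p or Dia q)) or q):
1. not ((Dia (p or q) implies (Dia p or Dia q)) or q), 0
2. not (Dia (p or q) implies (Dia p or Dia q)), 0
3. not q, 0
4. Dia (p or q), 0
5. not (Dia p or Dia q), 0
6. not Dia p, 0
7. not Dia q, 0
8. p or q, 1
9. not p, 1
10. not q, 1
11. q, 1
Accessibility: 0R1
Branch closes: q and not q both at 1.
Every branch of the negation's tableau closes; the branch above is one of them.

Valid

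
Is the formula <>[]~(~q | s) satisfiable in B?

1. <>[]~(~q | s), 0
2. []~(~q | s), 1
3. ~(~q | s), 0
4. q, 0
5. ~s, 0
6. ~(~q | s), 1
7. q, 1
8. ~s, 1
Accessibility: 0R0, 0R1, 1R0, 1R1

Yes, satisfiable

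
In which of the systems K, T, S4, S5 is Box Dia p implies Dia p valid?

K-tableau for the negation not (Box Dia p implies Dia p):
1. not (Box Dia p implies Dia p), w0
2. Box Dia p, w0
3. not Dia p, w0
Complete open branch: countermodel on a K-frame, so not valid in K.
T-tableau for the negation not (Box Dia p implies Dia p):
1. not (Box Dia p implies Dia p), w0
2. Box Dia p, w0
3. not Dia p, w0
4. Dia p, w0
5. not p, w0
6. p, w1
7. Dia p, w1
8. not p, w1
Accessibility: w0Rw0, w0Rw1, w1Rw1
Branch closes: p and not p both at w1.
Every branch closes (one shown): valid in T, hence also in S4, S5 (every theorem of T is a theorem of S4 and S5).

T, S4, S5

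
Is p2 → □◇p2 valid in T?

No, not valid

Tableau for the negation ¬(p2 → □◇p2):
1. ¬(p2 → □◇p2), w0
2. p2, w0   [¬→-rule on 1]
3. ¬□◇p2, w0   [¬→-rule on 1]
4. ¬◇p2, w1   [¬□-rule on 3: fresh world w1, w0Rw1]
5. ¬p2, w1   [¬◇-rule on 4 via w1Rw1]
Accessibility: w0Rw0, w0Rw1, w1Rw1
The negation has an open branch (countermodel exists).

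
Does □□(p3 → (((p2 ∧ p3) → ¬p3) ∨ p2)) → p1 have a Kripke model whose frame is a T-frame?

Satisfiable (open branch found)

1. □□(p3 → (((p2 ∧ p3) → ¬p3) ∨ p2)) → p1, u
2. p1, u
Accessibility: uRu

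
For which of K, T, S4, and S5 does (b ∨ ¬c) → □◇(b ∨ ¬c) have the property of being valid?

S5-tableau for the negation ¬((b ∨ ¬c) → □◇(b ∨ ¬c)):
1. ¬((b ∨ ¬c) → □◇(b ∨ ¬c)), w0
2. b ∨ ¬c, w0
3. ¬□◇(b ∨ ¬c), w0
4. ¬c, w0
5. ¬◇(b ∨ ¬c), w1
6. ¬(b ∨ ¬c), w0
7. ¬b, w0
8. c, w0
Accessibility: w0Rw0, w0Rw1, w1Rw0, w1Rw1
Branch closes: c and ¬c both at w0.
Every branch closes (one shown): valid in S5.
S4-tableau for the negation ¬((b ∨ ¬c) → □◇(b ∨ ¬c)):
1. ¬((b ∨ ¬c) → □◇(b ∨ ¬c)), w0
2. b ∨ ¬c, w0
3. ¬□◇(b ∨ ¬c), w0
4. ¬c, w0
5. ¬◇(b ∨ ¬c), w1
6. ¬(b ∨ ¬c), w1
7. ¬b, w1
8. c, w1
Accessibility: w0Rw0, w0Rw1, w1Rw1
Complete open branch: countermodel on an S4-frame, so not valid in S4, nor in K, T (the same frame is also a K-frame and a T-frame).

S5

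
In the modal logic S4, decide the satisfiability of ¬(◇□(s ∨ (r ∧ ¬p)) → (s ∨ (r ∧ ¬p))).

1. ¬(◇□(s ∨ (r ∧ ¬p)) → (s ∨ (r ∧ ¬p))), 0
2. ◇□(s ∨ (r ∧ ¬p)), 0
3. ¬(s ∨ (r ∧ ¬p)), 0
4. ¬s, 0
5. ¬(r ∧ ¬p), 0
6. p, 0
7. □(s ∨ (r ∧ ¬p)), 1
8. s ∨ (r ∧ ¬p), 1
9. r ∧ ¬p, 1
10. r, 1
11. ¬p, 1
Accessibility: 0R0, 0R1, 1R1

Satisfiable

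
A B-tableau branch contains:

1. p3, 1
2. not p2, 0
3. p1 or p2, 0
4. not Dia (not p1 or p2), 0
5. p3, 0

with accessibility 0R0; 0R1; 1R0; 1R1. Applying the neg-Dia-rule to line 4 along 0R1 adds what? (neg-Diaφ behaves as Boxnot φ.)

neg-Diaφ behaves as Boxnot φ: propagate the negated body to each accessible world.

not (not p1 or p2), 1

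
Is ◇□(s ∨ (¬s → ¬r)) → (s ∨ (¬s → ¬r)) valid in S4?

Not valid

Tableau for the negation ¬(◇□(s ∨ (¬s → ¬r)) → (s ∨ (¬s → ¬r))):
1. ¬(◇□(s ∨ (¬s → ¬r)) → (s ∨ (¬s → ¬r))), 0
2. ◇□(s ∨ (¬s → ¬r)), 0
3. ¬(s ∨ (¬s → ¬r)), 0
4. ¬s, 0
5. ¬(¬s → ¬r), 0
6. r, 0
7. □(s ∨ (¬s → ¬r)), 1
8. s ∨ (¬s → ¬r), 1
9. ¬s → ¬r, 1
10. ¬r, 1
Accessibility: 0R0, 0R1, 1R1
The negation has an open branch (countermodel exists).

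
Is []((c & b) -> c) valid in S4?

Valid in S4

Tableau for the negation ~[]((c & b) -> c):
1. ~[]((c & b) -> c), 0
2. ~((c & b) -> c), 1   [~[]-rule on 1: fresh world 1, 0R1]
3. c & b, 1   [~->-rule on 2]
4. ~c, 1   [~->-rule on 2]
5. c, 1   [&-rule on 3]
6. b, 1   [&-rule on 3]
Accessibility: 0R0, 0R1, 1R1
Branch closes: c and ~c both at 1.
Every branch of the negation's tableau closes; the branch above is one of them.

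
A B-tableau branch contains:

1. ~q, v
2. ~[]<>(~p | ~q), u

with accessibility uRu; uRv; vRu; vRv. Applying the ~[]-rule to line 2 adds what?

a fresh world w with uRw, and ~<>(~p | ~q) at w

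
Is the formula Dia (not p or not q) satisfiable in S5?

1. Dia (not p or not q), u
2. not p or not q, v
3. not q, v
Accessibility: uRu, uRv, vRu, vRv

Yes, satisfiable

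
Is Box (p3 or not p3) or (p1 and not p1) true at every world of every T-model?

Valid in T

Tableau for the negation not (Box (p3 or not p3) or (p1 and not p1)):
1. not (Box (p3 or not p3) or (p1 and not p1)), 0
2. not Box (p3 or not p3), 0   [neg-or-rule on 1]
3. not (p1 and not p1), 0   [neg-or-rule on 1]
4. p1, 0   [neg-and-rule on 3 (branches; this branch)]
5. not (p3 or not p3), 1   [neg-Box-rule on 2: fresh world 1, 0R1]
6. not p3, 1   [neg-or-rule on 5]
7. p3, 1   [neg-or-rule on 5]
Accessibility: 0R0, 0R1, 1R1
Branch closes: p3 and not p3 both at 1.
Every branch of the negation's tableau closes; the branch above is one of them.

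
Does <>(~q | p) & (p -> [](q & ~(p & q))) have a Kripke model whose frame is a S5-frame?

Satisfiable (open branch found)

1. <>(~q | p) & (p -> [](q & ~(p & q))), 0
2. <>(~q | p), 0
3. p -> [](q & ~(p & q)), 0
4. ~p, 0
5. ~q | p, 1
6. p, 1
Accessibility: 0R0, 0R1, 1R0, 1R1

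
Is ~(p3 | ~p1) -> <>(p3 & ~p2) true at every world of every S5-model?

Tableau for the negation ~(~(p3 | ~p1) -> <>(p3 & ~p2)):
1. ~(~(p3 | ~p1) -> <>(p3 & ~p2)), 0
2. ~(p3 | ~p1), 0   [~->-rule on 1]
3. ~<>(p3 & ~p2), 0   [~->-rule on 1]
4. ~p3, 0   [~|-rule on 2]
5. p1, 0   [~|-rule on 2]
6. ~(p3 & ~p2), 0   [~<>-rule on 3 via 0R0]
7. p2, 0   [~&-rule on 6 (branches; this branch)]
Accessibility: 0R0
The negation has an open branch (countermodel exists).

Not valid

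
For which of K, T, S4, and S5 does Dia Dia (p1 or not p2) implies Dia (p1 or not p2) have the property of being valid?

T-tableau for the negation not (Dia Dia (p1 or not p2) implies Dia (p1 or not p2)):
1. not (Dia Dia (p1 or not p2) implies Dia (p1 or not p2)), u
2. Dia Dia (p1 or not p2), u
3. not Dia (p1 or not p2), u
4. not (p1 or not p2), u
5. not p1, u
6. p2, u
7. Dia (p1 or not p2), v
8. not (p1 or not p2), v
9. not p1, v
10. p2, v
11. p1 or not p2, w
12. not p2, w
Accessibility: uRu, uRv, vRv, vRw, wRw
Complete open branch: countermodel on a T-frame, so not valid in T, nor in K (the same frame is also a K-frame).
S4-tableau for the negation not (Dia Dia (p1 or not p2) implies Dia (p1 or not p2)):
1. not (Dia Dia (p1 or not p2) implies Dia (p1 or not p2)), u
2. Dia Dia (p1 or not p2), u
3. not Dia (p1 or not p2), u
4. not (p1 or not p2), u
5. not p1, u
6. p2, u
7. Dia (p1 or not p2), v
8. not (p1 or not p2), v
9. not p1, v
10. p2, v
11. p1 or not p2, w
12. not (p1 or not p2), w
13. not p1, w
14. p2, w
15. not p2, w
Accessibility: uRu, uRv, uRw, vRv, vRw, wRw
Branch closes: p2 and not p2 both at w.
Every branch closes (one shown): valid in S4, hence also in S5 (every theorem of S4 is a theorem of S5).

S4, S5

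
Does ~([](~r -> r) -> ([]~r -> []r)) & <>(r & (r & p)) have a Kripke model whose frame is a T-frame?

1. ~([](~r -> r) -> ([]~r -> []r)) & <>(r & (r & p)), w0
2. ~([](~r -> r) -> ([]~r -> []r)), w0
3. <>(r & (r & p)), w0
4. [](~r -> r), w0
5. ~([]~r -> []r), w0
6. []~r, w0
7. ~[]r, w0
8. ~r -> r, w0
9. ~r, w0
10. r, w0
Accessibility: w0Rw0
Branch closes: r and ~r both at w0.
(One branch shown.) All branches close.

Unsatisfiable (every branch closes)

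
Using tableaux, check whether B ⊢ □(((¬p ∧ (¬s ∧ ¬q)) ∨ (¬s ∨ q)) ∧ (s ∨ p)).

Tableau for the negation ¬□(((¬p ∧ (¬s ∧ ¬q)) ∨ (¬s ∨ q)) ∧ (s ∨ p)):
1. ¬□(((¬p ∧ (¬s ∧ ¬q)) ∨ (¬s ∨ q)) ∧ (s ∨ p)), w0
2. ¬(((¬p ∧ (¬s ∧ ¬q)) ∨ (¬s ∨ q)) ∧ (s ∨ p)), w1
3. ¬(s ∨ p), w1
4. ¬s, w1
5. ¬p, w1
Accessibility: w0Rw0, w0Rw1, w1Rw0, w1Rw1
The negation has an open branch (countermodel exists).

No, not valid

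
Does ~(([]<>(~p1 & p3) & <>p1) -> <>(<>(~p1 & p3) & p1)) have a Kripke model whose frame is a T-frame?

No, unsatisfiable

1. ~(([]<>(~p1 & p3) & <>p1) -> <>(<>(~p1 & p3) & p1)), 0
2. []<>(~p1 & p3) & <>p1, 0
3. ~<>(<>(~p1 & p3) & p1), 0
4. []<>(~p1 & p3), 0
5. <>p1, 0
6. ~(<>(~p1 & p3) & p1), 0
7. <>(~p1 & p3), 0
8. ~p1, 0
9. p1, 1
10. ~(<>(~p1 & p3) & p1), 1
11. <>(~p1 & p3), 1
12. ~<>(~p1 & p3), 1
13. ~(~p1 & p3), 1
14. ~p3, 1
15. ~p1 & p3, 2
16. ~p1, 2
17. p3, 2
18. ~(<>(~p1 & p3) & p1), 2
19. <>(~p1 & p3), 2
20. ~p1 & p3, 3
21. ~p1, 3
22. p3, 3
23. ~(~p1 & p3), 3
24. ~p3, 3
Accessibility: 0R0, 0R1, 0R2, 1R1, 1R3, 2R2, 3R3
Branch closes: p3 and ~p3 both at 3.
(One branch shown.) All branches close.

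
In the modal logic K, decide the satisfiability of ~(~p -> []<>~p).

Satisfiable (open branch found)

1. ~(~p -> []<>~p), w0
2. ~p, w0
3. ~[]<>~p, w0
4. ~<>~p, w1
Accessibility: w0Rw1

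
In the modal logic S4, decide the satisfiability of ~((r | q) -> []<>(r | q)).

1. ~((r | q) -> []<>(r | q)), u
2. r | q, u
3. ~[]<>(r | q), u
4. q, u
5. ~<>(r | q), v
6. ~(r | q), v
7. ~r, v
8. ~q, v
Accessibility: uRu, uRv, vRv

Yes, satisfiable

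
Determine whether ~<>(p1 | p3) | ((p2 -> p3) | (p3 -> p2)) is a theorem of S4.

Tableau for the negation ~(~<>(p1 | p3) | ((p2 -> p3) | (p3 -> p2))):
1. ~(~<>(p1 | p3) | ((p2 -> p3) | (p3 -> p2))), w0
2. <>(p1 | p3), w0
3. ~((p2 -> p3) | (p3 -> p2)), w0
4. ~(p2 -> p3), w0
5. ~(p3 -> p2), w0
6. p2, w0
7. ~p3, w0
8. p3, w0
9. ~p2, w0
Accessibility: w0Rw0
Branch closes: p3 and ~p3 both at w0.
All branches of the negation close; one closing branch shown above.

Valid in S4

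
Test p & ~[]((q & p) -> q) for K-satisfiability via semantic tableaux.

1. p & ~[]((q & p) -> q), u
2. p, u
3. ~[]((q & p) -> q), u
4. ~((q & p) -> q), v
5. q & p, v
6. ~q, v
7. q, v
8. p, v
Accessibility: uRv
Branch closes: q and ~q both at v.
All branches of the tableau close; one closing branch shown above.

No, unsatisfiable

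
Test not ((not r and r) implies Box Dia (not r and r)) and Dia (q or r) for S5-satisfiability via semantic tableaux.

1. not ((not r and r) implies Box Dia (not r and r)) and Dia (q or r), 0
2. not ((not r and r) implies Box Dia (not r and r)), 0
3. Dia (q or r), 0
4. not r and r, 0
5. not Box Dia (not r and r), 0
6. not r, 0
7. r, 0
Accessibility: 0R0
Branch closes: r and not r both at 0.
All branches of the tableau close; one closing branch shown above.

Unsatisfiable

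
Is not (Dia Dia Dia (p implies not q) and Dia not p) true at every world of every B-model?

Tableau for the negation Dia Dia Dia (p implies not q) and Dia not p:
1. Dia Dia Dia (p implies not q) and Dia not p, w0
2. Dia Dia Dia (p implies not q), w0
3. Dia not p, w0
4. Dia Dia (p implies not q), w1
5. not p, w2
6. Dia (p implies not q), w3
7. p implies not q, w4
8. not q, w4
Accessibility: w0Rw0, w0Rw1, w0Rw2, w1Rw0, w1Rw1, w1Rw3, w2Rw0, w2Rw2, w3Rw1, w3Rw3, w3Rw4, w4Rw3, w4Rw4
The negation has an open branch (countermodel exists).

Not valid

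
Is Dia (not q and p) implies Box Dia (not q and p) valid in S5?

Tableau for the negation not (Dia (not q and p) implies Box Dia (not q and p)):
1. not (Dia (not q and p) implies Box Dia (not q and p)), w0
2. Dia (not q and p), w0
3. not Box Dia (not q and p), w0
4. not q and p, w1
5. not q, w1
6. p, w1
7. not Dia (not q and p), w2
8. not (not q and p), w0
9. not (not q and p), w1
10. not (not q and p), w2
11. not p, w0
12. not p, w1
Accessibility: w0Rw0, w0Rw1, w0Rw2, w1Rw0, w1Rw1, w1Rw2, w2Rw0, w2Rw1, w2Rw2
Branch closes: p and not p both at w1.
All branches of the negation close; one closing branch shown above.

Yes, valid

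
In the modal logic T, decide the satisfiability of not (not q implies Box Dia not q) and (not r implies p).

1. not (not q implies Box Dia not q) and (not r implies p), 0
2. not (not q implies Box Dia not q), 0   [and-rule on 1]
3. not r implies p, 0   [and-rule on 1]
4. not q, 0   [neg-implies-rule on 2]
5. not Box Dia not q, 0   [neg-implies-rule on 2]
6. p, 0   [implies-rule on 3 (branches; this branch)]
7. not Dia not q, 1   [neg-Box-rule on 5: fresh world 1, 0R1]
8. q, 1   [neg-Dia-rule on 7 via 1R1]
Accessibility: 0R0, 0R1, 1R1

Yes, satisfiable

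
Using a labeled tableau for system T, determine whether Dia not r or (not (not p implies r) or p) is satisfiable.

1. Dia not r or (not (not p implies r) or p), w0
2. not (not p implies r) or p, w0
3. p, w0
Accessibility: w0Rw0

Satisfiable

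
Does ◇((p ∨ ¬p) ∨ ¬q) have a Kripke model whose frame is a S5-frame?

1. ◇((p ∨ ¬p) ∨ ¬q), 0
2. (p ∨ ¬p) ∨ ¬q, 1
3. ¬q, 1
Accessibility: 0R0, 0R1, 1R0, 1R1

Yes, satisfiable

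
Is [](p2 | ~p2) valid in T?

Valid in T

Tableau for the negation ~[](p2 | ~p2):
1. ~[](p2 | ~p2), u
2. ~(p2 | ~p2), v
3. ~p2, v
4. p2, v
Accessibility: uRu, uRv, vRv
Branch closes: p2 and ~p2 both at v.
Every branch of the negation's tableau closes; the branch above is one of them.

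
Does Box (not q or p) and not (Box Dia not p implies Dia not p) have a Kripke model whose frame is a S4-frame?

1. Box (not q or p) and not (Box Dia not p implies Dia not p), w0
2. Box (not q or p), w0
3. not (Box Dia not p implies Dia not p), w0
4. Box Dia not p, w0
5. not Dia not p, w0
6. not q or p, w0
7. Dia not p, w0
8. p, w0
9. not p, w1
10. not q or p, w1
11. Dia not p, w1
12. p, w1
Accessibility: w0Rw0, w0Rw1, w1Rw1
Branch closes: p and not p both at w1.
All branches of the tableau close; one closing branch shown above.

No, unsatisfiable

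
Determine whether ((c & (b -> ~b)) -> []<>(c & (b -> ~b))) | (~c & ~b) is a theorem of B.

Tableau for the negation ~(((c & (b -> ~b)) -> []<>(c & (b -> ~b))) | (~c & ~b)):
1. ~(((c & (b -> ~b)) -> []<>(c & (b -> ~b))) | (~c & ~b)), 0
2. ~((c & (b -> ~b)) -> []<>(c & (b -> ~b))), 0
3. ~(~c & ~b), 0
4. c & (b -> ~b), 0
5. ~[]<>(c & (b -> ~b)), 0
6. c, 0
7. b -> ~b, 0
8. ~b, 0
9. ~<>(c & (b -> ~b)), 1
10. ~(c & (b -> ~b)), 0
11. ~(c & (b -> ~b)), 1
12. ~(b -> ~b), 0
13. b, 0
Accessibility: 0R0, 0R1, 1R0, 1R1
Branch closes: b and ~b both at 0.
All branches of the negation close; one closing branch shown above.

Valid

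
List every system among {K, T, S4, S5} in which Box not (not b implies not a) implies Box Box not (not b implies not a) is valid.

T-tableau for the negation not (Box not (not b implies not a) implies Box Box not (not b implies not a)):
1. not (Box not (not b implies not a) implies Box Box not (not b implies not a)), u
2. Box not (not b implies not a), u
3. not Box Box not (not b implies not a), u
4. not (not b implies not a), u
5. not b, u
6. a, u
7. not Box not (not b implies not a), v
8. not (not b implies not a), v
9. not b, v
10. a, v
11. not b implies not a, w
12. not a, w
Accessibility: uRu, uRv, vRv, vRw, wRw
Complete open branch: countermodel on a T-frame, so not valid in T, nor in K (the same frame is also a K-frame).
S4-tableau for the negation not (Box not (not b implies not a) implies Box Box not (not b implies not a)):
1. not (Box not (not b implies not a) implies Box Box not (not b implies not a)), u
2. Box not (not b implies not a), u
3. not Box Box not (not b implies not a), u
4. not (not b implies not a), u
5. not b, u
6. a, u
7. not Box not (not b implies not a), v
8. not (not b implies not a), v
9. not b, v
10. a, v
11. not b implies not a, w
12. not (not b implies not a), w
13. not b, w
14. a, w
15. not a, w
Accessibility: uRu, uRv, uRw, vRv, vRw, wRw
Branch closes: a and not a both at w.
Every branch closes (one shown): valid in S4, hence also in S5 (every theorem of S4 is a theorem of S5).

S4, S5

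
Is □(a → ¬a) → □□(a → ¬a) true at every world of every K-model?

Invalid (countermodel exists)

Tableau for the negation ¬(□(a → ¬a) → □□(a → ¬a)):
1. ¬(□(a → ¬a) → □□(a → ¬a)), 0
2. □(a → ¬a), 0
3. ¬□□(a → ¬a), 0
4. ¬□(a → ¬a), 1
5. a → ¬a, 1
6. ¬a, 1
7. ¬(a → ¬a), 2
8. a, 2
Accessibility: 0R1, 1R2
The negation has an open branch (countermodel exists).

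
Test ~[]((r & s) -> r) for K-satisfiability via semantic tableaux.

Unsatisfiable (every branch closes)

1. ~[]((r & s) -> r), u
2. ~((r & s) -> r), v   [~[]-rule on 1: fresh world v, uRv]
3. r & s, v   [~->-rule on 2]
4. ~r, v   [~->-rule on 2]
5. r, v   [&-rule on 3]
6. s, v   [&-rule on 3]
Accessibility: uRv
Branch closes: r and ~r both at v.
(One branch shown.) All branches close.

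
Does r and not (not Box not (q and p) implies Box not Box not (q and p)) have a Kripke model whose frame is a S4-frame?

Satisfiable

1. r and not (not Box not (q and p) implies Box not Box not (q and p)), w0
2. r, w0
3. not (not Box not (q and p) implies Box not Box not (q and p)), w0
4. not Box not (q and p), w0
5. not Box not Box not (q and p), w0
6. q and p, w1
7. q, w1
8. p, w1
9. Box not (q and p), w2
10. not (q and p), w2
11. not p, w2
Accessibility: w0Rw0, w0Rw1, w0Rw2, w1Rw1, w2Rw2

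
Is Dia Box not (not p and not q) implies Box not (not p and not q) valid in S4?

No, not valid

Tableau for the negation not (Dia Box not (not p and not q) implies Box not (not p and not q)):
1. not (Dia Box not (not p and not q) implies Box not (not p and not q)), u
2. Dia Box not (not p and not q), u   [neg-implies-rule on 1]
3. not Box not (not p and not q), u   [neg-implies-rule on 1]
4. Box not (not p and not q), v   [Dia-rule on 2: fresh world v, uRv]
5. not (not p and not q), v   [Box-rule on 4 via vRv]
6. q, v   [neg-and-rule on 5 (branches; this branch)]
7. not p and not q, w   [neg-Box-rule on 3: fresh world w, uRw]
8. not p, w   [and-rule on 7]
9. not q, w   [and-rule on 7]
Accessibility: uRu, uRv, uRw, vRv, wRw
The negation has an open branch (countermodel exists).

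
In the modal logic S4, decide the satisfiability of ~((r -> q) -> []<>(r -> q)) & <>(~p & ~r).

1. ~((r -> q) -> []<>(r -> q)) & <>(~p & ~r), w0
2. ~((r -> q) -> []<>(r -> q)), w0   [&-rule on 1]
3. <>(~p & ~r), w0   [&-rule on 1]
4. r -> q, w0   [~->-rule on 2]
5. ~[]<>(r -> q), w0   [~->-rule on 2]
6. q, w0   [->-rule on 4 (branches; this branch)]
7. ~p & ~r, w1   [<>-rule on 3: fresh world w1, w0Rw1]
8. ~p, w1   [&-rule on 7]
9. ~r, w1   [&-rule on 7]
10. ~<>(r -> q), w2   [~[]-rule on 5: fresh world w2, w0Rw2]
11. ~(r -> q), w2   [~<>-rule on 10 via w2Rw2]
12. r, w2   [~->-rule on 11]
13. ~q, w2   [~->-rule on 11]
Accessibility: w0Rw0, w0Rw1, w0Rw2, w1Rw1, w2Rw2

Yes, satisfiable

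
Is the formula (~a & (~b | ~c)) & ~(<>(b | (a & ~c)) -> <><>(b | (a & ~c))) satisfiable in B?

Unsatisfiable (every branch closes)

1. (~a & (~b | ~c)) & ~(<>(b | (a & ~c)) -> <><>(b | (a & ~c))), 0
2. ~a & (~b | ~c), 0
3. ~(<>(b | (a & ~c)) -> <><>(b | (a & ~c))), 0
4. ~a, 0
5. ~b | ~c, 0
6. <>(b | (a & ~c)), 0
7. ~<><>(b | (a & ~c)), 0
8. ~<>(b | (a & ~c)), 0
9. ~(b | (a & ~c)), 0
10. ~b, 0
11. ~(a & ~c), 0
12. ~c, 0
13. b | (a & ~c), 1
14. ~<>(b | (a & ~c)), 1
15. ~(b | (a & ~c)), 1
16. ~b, 1
17. ~(a & ~c), 1
18. a & ~c, 1
19. a, 1
20. ~c, 1
21. c, 1
Accessibility: 0R0, 0R1, 1R0, 1R1
Branch closes: c and ~c both at 1.
All branches of the tableau close; one closing branch shown above.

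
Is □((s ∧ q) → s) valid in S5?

Tableau for the negation ¬□((s ∧ q) → s):
1. ¬□((s ∧ q) → s), u
2. ¬((s ∧ q) → s), v   [¬□-rule on 1: fresh world v, uRv]
3. s ∧ q, v   [¬→-rule on 2]
4. ¬s, v   [¬→-rule on 2]
5. s, v   [∧-rule on 3]
6. q, v   [∧-rule on 3]
Accessibility: uRu, uRv, vRu, vRv
Branch closes: s and ¬s both at v.
All branches of the negation close; one closing branch shown above.

Yes, valid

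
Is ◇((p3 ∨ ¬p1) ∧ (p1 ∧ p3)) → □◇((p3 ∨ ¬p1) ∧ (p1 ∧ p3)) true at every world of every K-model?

Tableau for the negation ¬(◇((p3 ∨ ¬p1) ∧ (p1 ∧ p3)) → □◇((p3 ∨ ¬p1) ∧ (p1 ∧ p3))):
1. ¬(◇((p3 ∨ ¬p1) ∧ (p1 ∧ p3)) → □◇((p3 ∨ ¬p1) ∧ (p1 ∧ p3))), 0
2. ◇((p3 ∨ ¬p1) ∧ (p1 ∧ p3)), 0
3. ¬□◇((p3 ∨ ¬p1) ∧ (p1 ∧ p3)), 0
4. (p3 ∨ ¬p1) ∧ (p1 ∧ p3), 1
5. p3 ∨ ¬p1, 1
6. p1 ∧ p3, 1
7. p1, 1
8. p3, 1
9. ¬◇((p3 ∨ ¬p1) ∧ (p1 ∧ p3)), 2
Accessibility: 0R1, 0R2
The negation has an open branch (countermodel exists).

No, not valid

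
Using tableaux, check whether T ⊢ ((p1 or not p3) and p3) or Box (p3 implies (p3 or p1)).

Valid in T

Tableau for the negation not (((p1 or not p3) and p3) or Box (p3 implies (p3 or p1))):
1. not (((p1 or not p3) and p3) or Box (p3 implies (p3 or p1))), u
2. not ((p1 or not p3) and p3), u   [neg-or-rule on 1]
3. not Box (p3 implies (p3 or p1)), u   [neg-or-rule on 1]
4. not (p1 or not p3), u   [neg-and-rule on 2 (branches; this branch)]
5. not p1, u   [neg-or-rule on 4]
6. p3, u   [neg-or-rule on 4]
7. not (p3 implies (p3 or p1)), v   [neg-Box-rule on 3: fresh world v, uRv]
8. p3, v   [neg-implies-rule on 7]
9. not (p3 or p1), v   [neg-implies-rule on 7]
10. not p3, v   [neg-or-rule on 9]
11. not p1, v   [neg-or-rule on 9]
Accessibility: uRu, uRv, vRv
Branch closes: p3 and not p3 both at v.
All branches of the negation close; one closing branch shown above.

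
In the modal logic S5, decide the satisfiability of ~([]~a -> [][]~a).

1. ~([]~a -> [][]~a), w0
2. []~a, w0   [~->-rule on 1]
3. ~[][]~a, w0   [~->-rule on 1]
4. ~a, w0   [[]-rule on 2 via w0Rw0]
5. ~[]~a, w1   [~[]-rule on 3: fresh world w1, w0Rw1]
6. ~a, w1   [[]-rule on 2 via w0Rw1]
7. a, w2   [~[]-rule on 5: fresh world w2, w1Rw2]
8. ~a, w2   [[]-rule on 2 via w0Rw2]
Accessibility: w0Rw0, w0Rw1, w0Rw2, w1Rw0, w1Rw1, w1Rw2, w2Rw0, w2Rw1, w2Rw2
Branch closes: a and ~a both at w2.
Every branch closes; the branch above is one of them.

No, unsatisfiable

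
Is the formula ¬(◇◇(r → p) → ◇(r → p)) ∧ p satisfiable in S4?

Unsatisfiable (every branch closes)

1. ¬(◇◇(r → p) → ◇(r → p)) ∧ p, w0
2. ¬(◇◇(r → p) → ◇(r → p)), w0
3. p, w0
4. ◇◇(r → p), w0
5. ¬◇(r → p), w0
6. ¬(r → p), w0
7. r, w0
8. ¬p, w0
Accessibility: w0Rw0
Branch closes: p and ¬p both at w0.
Every branch closes; the branch above is one of them.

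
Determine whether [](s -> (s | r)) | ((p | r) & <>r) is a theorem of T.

Tableau for the negation ~([](s -> (s | r)) | ((p | r) & <>r)):
1. ~([](s -> (s | r)) | ((p | r) & <>r)), u
2. ~[](s -> (s | r)), u
3. ~((p | r) & <>r), u
4. ~<>r, u
5. ~r, u
6. ~(s -> (s | r)), v
7. s, v
8. ~(s | r), v
9. ~s, v
10. ~r, v
Accessibility: uRu, uRv, vRv
Branch closes: s and ~s both at v.
Every branch of the negation's tableau closes; the branch above is one of them.

Yes, valid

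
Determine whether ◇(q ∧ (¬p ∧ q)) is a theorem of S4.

No, not valid

Tableau for the negation ¬◇(q ∧ (¬p ∧ q)):
1. ¬◇(q ∧ (¬p ∧ q)), 0
2. ¬(q ∧ (¬p ∧ q)), 0   [¬◇-rule on 1 via 0R0]
3. ¬(¬p ∧ q), 0   [¬∧-rule on 2 (branches; this branch)]
4. ¬q, 0   [¬∧-rule on 3 (branches; this branch)]
Accessibility: 0R0
The negation has an open branch (countermodel exists).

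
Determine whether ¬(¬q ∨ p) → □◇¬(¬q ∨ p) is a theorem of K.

Not valid

Tableau for the negation ¬(¬(¬q ∨ p) → □◇¬(¬q ∨ p)):
1. ¬(¬(¬q ∨ p) → □◇¬(¬q ∨ p)), 0
2. ¬(¬q ∨ p), 0
3. ¬□◇¬(¬q ∨ p), 0
4. q, 0
5. ¬p, 0
6. ¬◇¬(¬q ∨ p), 1
Accessibility: 0R1
The negation has an open branch (countermodel exists).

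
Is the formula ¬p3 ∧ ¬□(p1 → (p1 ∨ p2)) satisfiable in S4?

1. ¬p3 ∧ ¬□(p1 → (p1 ∨ p2)), 0
2. ¬p3, 0
3. ¬□(p1 → (p1 ∨ p2)), 0
4. ¬(p1 → (p1 ∨ p2)), 1
5. p1, 1
6. ¬(p1 ∨ p2), 1
7. ¬p1, 1
8. ¬p2, 1
Accessibility: 0R0, 0R1, 1R1
Branch closes: p1 and ¬p1 both at 1.
(One branch shown.) All branches close.

Unsatisfiable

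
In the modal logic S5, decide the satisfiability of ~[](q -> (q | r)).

1. ~[](q -> (q | r)), u
2. ~(q -> (q | r)), v
3. q, v
4. ~(q | r), v
5. ~q, v
6. ~r, v
Accessibility: uRu, uRv, vRu, vRv
Branch closes: q and ~q both at v.
All branches of the tableau close; one closing branch shown above.

Unsatisfiable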